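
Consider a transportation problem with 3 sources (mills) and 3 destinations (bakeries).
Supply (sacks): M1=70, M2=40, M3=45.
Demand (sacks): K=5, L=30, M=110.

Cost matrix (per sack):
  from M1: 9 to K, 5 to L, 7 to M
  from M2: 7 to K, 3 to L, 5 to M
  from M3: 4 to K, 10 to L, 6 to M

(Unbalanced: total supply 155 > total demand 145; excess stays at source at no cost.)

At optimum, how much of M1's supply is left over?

Minimum-cost shipments:
  M1→L: 30 × 5 = 150
  M1→M: 30 × 7 = 210
  M2→M: 40 × 5 = 200
  M3→K: 5 × 4 = 20
  M3→M: 40 × 6 = 240
Total cost = 820.
M1 ships 60 of its 70, leaving 10.

10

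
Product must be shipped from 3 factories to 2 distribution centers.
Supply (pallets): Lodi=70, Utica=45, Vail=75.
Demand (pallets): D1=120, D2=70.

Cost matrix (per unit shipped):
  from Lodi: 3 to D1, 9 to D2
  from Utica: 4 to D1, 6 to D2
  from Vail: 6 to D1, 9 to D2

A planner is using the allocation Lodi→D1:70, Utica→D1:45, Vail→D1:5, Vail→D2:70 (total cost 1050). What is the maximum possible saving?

Current plan cost = 70·3 + 45·4 + 5·6 + 70·9 = 1050.
Optimal plan:
  Lodi–D1: 70 × 3 = 210
  Utica–D2: 45 × 6 = 270
  Vail–D1: 50 × 6 = 300
  Vail–D2: 25 × 9 = 225
Optimal cost = 1005.
Saving = 1050 − 1005 = 45.

45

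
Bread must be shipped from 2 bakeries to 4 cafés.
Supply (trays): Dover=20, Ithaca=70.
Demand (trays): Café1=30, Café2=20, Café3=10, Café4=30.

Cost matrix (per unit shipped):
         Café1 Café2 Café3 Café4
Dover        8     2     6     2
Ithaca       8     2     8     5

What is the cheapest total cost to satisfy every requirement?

Optimal allocation:
  Dover->Café4: 20 trays
  Ithaca->Café1: 30 trays
  Ithaca->Café2: 20 trays
  Ithaca->Café3: 10 trays
  Ithaca->Café4: 10 trays
Total cost = 450.

450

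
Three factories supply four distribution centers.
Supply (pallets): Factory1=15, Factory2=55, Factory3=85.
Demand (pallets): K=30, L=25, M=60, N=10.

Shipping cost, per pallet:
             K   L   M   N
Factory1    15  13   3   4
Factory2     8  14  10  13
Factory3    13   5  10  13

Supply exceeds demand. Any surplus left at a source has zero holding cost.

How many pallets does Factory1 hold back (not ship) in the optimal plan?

0

Minimum-cost shipments:
  Factory1->M: 5 × 3 = 15
  Factory1->N: 10 × 4 = 40
  Factory2->K: 30 × 8 = 240
  Factory3->L: 25 × 5 = 125
  Factory3->M: 55 × 10 = 550
Total cost = 970.
Factory1 ships 15 of its 15, leaving 0.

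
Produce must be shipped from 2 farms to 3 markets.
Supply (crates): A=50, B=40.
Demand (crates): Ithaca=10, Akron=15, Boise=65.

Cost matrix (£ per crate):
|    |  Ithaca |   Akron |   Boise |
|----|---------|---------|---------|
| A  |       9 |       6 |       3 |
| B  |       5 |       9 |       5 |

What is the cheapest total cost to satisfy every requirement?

An optimal shipping plan:
  A–Akron: 15 × £6 = £90
  A–Boise: 35 × £3 = £105
  B–Ithaca: 10 × £5 = £50
  B–Boise: 30 × £5 = £150
Total = 90 + 105 + 50 + 150 = £395.

395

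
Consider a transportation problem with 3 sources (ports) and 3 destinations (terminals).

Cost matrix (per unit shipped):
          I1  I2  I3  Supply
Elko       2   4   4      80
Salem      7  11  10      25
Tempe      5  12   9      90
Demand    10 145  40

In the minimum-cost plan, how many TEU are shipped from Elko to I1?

0

The minimum-cost plan:
  Elko→I2: 80 × 4 = 320
  Salem→I2: 25 × 11 = 275
  Tempe→I1: 10 × 5 = 50
  Tempe→I2: 40 × 12 = 480
  Tempe→I3: 40 × 9 = 360
Total cost = 1485.
The route Elko→I1 is not used.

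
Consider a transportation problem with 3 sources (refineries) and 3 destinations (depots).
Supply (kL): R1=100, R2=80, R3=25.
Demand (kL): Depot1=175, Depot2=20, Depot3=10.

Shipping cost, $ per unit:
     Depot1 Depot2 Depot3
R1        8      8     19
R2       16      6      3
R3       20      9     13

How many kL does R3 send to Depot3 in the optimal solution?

Optimal shipments:
  R1→Depot1: 100 × $8 = $800
  R2→Depot1: 70 × $16 = $1120
  R2→Depot3: 10 × $3 = $30
  R3→Depot1: 5 × $20 = $100
  R3→Depot2: 20 × $9 = $180
Total cost = $2230.
The route R3→Depot3 is not used.

0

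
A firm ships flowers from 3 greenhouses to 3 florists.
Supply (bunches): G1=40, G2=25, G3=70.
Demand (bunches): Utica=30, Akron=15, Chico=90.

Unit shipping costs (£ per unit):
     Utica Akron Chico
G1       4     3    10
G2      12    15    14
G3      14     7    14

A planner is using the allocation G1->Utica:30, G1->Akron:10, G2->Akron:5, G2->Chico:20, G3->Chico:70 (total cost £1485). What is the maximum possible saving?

Current plan cost = 30·4 + 10·3 + 5·15 + 20·14 + 70·14 = £1485.
Optimal plan:
  G1 to Utica: 30 × £4 = £120
  G1 to Chico: 10 × £10 = £100
  G2 to Chico: 25 × £14 = £350
  G3 to Akron: 15 × £7 = £105
  G3 to Chico: 55 × £14 = £770
Optimal cost = £1445.
Saving = 1485 − 1445 = £40.

40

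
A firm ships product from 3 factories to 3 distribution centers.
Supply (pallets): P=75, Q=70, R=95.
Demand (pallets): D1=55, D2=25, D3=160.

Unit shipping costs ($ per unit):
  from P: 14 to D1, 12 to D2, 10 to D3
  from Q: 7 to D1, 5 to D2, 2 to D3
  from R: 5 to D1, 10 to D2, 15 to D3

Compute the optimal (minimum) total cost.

1640

One minimum-cost allocation:
  P–D3: 75 × $10 = $750
  Q–D3: 70 × $2 = $140
  R–D1: 55 × $5 = $275
  R–D2: 25 × $10 = $250
  R–D3: 15 × $15 = $225
Total = 750 + 140 + 275 + 250 + 225 = $1640.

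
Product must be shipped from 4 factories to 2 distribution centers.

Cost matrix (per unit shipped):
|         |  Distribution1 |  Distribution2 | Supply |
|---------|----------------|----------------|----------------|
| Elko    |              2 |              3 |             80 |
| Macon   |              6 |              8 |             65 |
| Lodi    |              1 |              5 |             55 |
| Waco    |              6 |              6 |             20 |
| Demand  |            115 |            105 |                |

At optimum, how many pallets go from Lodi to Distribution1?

The minimum-cost plan:
  Elko->Distribution2: 80 × 3 = 240
  Macon->Distribution1: 60 × 6 = 360
  Macon->Distribution2: 5 × 8 = 40
  Lodi->Distribution1: 55 × 1 = 55
  Waco->Distribution2: 20 × 6 = 120
Total cost = 815.
So Lodi→Distribution1 carries 55 pallets.

55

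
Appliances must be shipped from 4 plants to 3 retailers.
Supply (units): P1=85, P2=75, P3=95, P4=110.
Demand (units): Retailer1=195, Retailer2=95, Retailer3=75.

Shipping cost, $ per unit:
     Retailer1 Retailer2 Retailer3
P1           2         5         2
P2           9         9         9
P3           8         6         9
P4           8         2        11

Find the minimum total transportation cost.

1915

An optimal shipping plan:
  P1→Retailer1: 85 × $2 = $170
  P2→Retailer3: 75 × $9 = $675
  P3→Retailer1: 95 × $8 = $760
  P4→Retailer1: 15 × $8 = $120
  P4→Retailer2: 95 × $2 = $190
Total = 170 + 675 + 760 + 120 + 190 = $1915.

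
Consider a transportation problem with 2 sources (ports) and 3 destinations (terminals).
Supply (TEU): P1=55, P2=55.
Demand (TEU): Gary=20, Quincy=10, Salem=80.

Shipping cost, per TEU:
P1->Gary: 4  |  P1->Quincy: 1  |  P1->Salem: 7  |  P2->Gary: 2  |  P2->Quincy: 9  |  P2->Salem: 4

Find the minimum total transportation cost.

485

A cheapest plan:
  P1–Gary: 20 × 4 = 80
  P1–Quincy: 10 × 1 = 10
  P1–Salem: 25 × 7 = 175
  P2–Salem: 55 × 4 = 220
Total = 80 + 10 + 175 + 220 = 485.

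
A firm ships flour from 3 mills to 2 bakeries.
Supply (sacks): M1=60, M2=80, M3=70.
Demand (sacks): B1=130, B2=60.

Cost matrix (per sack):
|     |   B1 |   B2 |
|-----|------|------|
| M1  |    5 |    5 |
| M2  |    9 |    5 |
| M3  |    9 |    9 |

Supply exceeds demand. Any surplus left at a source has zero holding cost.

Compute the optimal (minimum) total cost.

1230

An optimal shipping plan:
  M1→B1: 60 × 5 = 300
  M2→B2: 60 × 5 = 300
  M3→B1: 70 × 9 = 630
Total = 300 + 300 + 630 = 1230.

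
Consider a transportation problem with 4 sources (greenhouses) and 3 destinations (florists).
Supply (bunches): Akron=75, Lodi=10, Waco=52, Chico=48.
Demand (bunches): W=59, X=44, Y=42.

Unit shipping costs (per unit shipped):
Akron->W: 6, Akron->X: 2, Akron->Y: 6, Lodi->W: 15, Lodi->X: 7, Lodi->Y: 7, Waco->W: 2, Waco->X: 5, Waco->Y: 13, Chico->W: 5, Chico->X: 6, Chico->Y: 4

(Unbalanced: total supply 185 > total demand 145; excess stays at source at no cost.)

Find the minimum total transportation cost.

A cheapest plan:
  Akron->W: 1 bunches
  Akron->X: 44 bunches
  Waco->W: 52 bunches
  Chico->W: 6 bunches
  Chico->Y: 42 bunches
Total cost = 396.

396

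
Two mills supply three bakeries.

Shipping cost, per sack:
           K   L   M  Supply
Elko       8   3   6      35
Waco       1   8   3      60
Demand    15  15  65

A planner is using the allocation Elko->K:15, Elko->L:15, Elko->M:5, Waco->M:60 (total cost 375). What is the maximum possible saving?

Current plan cost = 15·8 + 15·3 + 5·6 + 60·3 = 375.
Optimal plan:
  Elko→L: 15 × 3 = 45
  Elko→M: 20 × 6 = 120
  Waco→K: 15 × 1 = 15
  Waco→M: 45 × 3 = 135
Optimal cost = 315.
Saving = 375 − 315 = 60.

60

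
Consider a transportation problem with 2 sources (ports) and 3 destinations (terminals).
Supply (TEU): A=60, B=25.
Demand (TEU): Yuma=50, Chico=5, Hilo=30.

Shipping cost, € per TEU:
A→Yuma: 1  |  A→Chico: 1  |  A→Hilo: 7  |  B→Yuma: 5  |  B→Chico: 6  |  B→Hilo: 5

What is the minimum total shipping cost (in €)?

One minimum-cost allocation:
  A–Yuma: 50 × €1 = €50
  A–Chico: 5 × €1 = €5
  A–Hilo: 5 × €7 = €35
  B–Hilo: 25 × €5 = €125
Total = 50 + 5 + 35 + 125 = €215.
(Supply check: A ships 60; B ships 25.)

215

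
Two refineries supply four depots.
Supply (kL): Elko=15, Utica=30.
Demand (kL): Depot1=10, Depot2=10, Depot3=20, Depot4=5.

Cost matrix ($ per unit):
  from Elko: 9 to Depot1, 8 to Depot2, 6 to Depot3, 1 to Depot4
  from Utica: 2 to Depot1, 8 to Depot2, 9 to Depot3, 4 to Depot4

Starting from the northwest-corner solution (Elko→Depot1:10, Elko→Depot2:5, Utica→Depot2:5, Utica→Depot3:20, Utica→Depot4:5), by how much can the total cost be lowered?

115

Current plan cost = 10·9 + 5·8 + 5·8 + 20·9 + 5·4 = $370.
Optimal plan:
  Elko to Depot3: 10 × $6 = $60
  Elko to Depot4: 5 × $1 = $5
  Utica to Depot1: 10 × $2 = $20
  Utica to Depot2: 10 × $8 = $80
  Utica to Depot3: 10 × $9 = $90
Optimal cost = $255.
Saving = 370 − 255 = $115.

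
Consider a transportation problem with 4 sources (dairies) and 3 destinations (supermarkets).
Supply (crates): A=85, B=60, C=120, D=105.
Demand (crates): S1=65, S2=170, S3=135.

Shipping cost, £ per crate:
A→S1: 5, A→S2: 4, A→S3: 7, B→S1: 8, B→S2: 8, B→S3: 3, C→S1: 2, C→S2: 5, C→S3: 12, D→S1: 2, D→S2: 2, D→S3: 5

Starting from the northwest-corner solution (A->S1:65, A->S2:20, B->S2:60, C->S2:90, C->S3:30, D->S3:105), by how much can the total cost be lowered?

Current plan cost = 65·5 + 20·4 + 60·8 + 90·5 + 30·12 + 105·5 = £2220.
Optimal plan:
  A to S2: 85 × £4 = £340
  B to S3: 60 × £3 = £180
  C to S1: 65 × £2 = £130
  C to S2: 55 × £5 = £275
  D to S2: 30 × £2 = £60
  D to S3: 75 × £5 = £375
Optimal cost = £1360.
Saving = 2220 − 1360 = £860.

860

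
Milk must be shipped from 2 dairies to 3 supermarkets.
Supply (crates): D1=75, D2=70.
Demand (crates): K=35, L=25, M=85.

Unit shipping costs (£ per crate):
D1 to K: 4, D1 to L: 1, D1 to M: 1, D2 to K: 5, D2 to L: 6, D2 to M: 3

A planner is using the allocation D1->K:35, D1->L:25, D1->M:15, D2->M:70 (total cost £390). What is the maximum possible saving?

Current plan cost = 35·4 + 25·1 + 15·1 + 70·3 = £390.
Optimal plan:
  D1→L: 25 crates
  D1→M: 50 crates
  D2→K: 35 crates
  D2→M: 35 crates
Optimal cost = £355.
Saving = 390 − 355 = £35.

35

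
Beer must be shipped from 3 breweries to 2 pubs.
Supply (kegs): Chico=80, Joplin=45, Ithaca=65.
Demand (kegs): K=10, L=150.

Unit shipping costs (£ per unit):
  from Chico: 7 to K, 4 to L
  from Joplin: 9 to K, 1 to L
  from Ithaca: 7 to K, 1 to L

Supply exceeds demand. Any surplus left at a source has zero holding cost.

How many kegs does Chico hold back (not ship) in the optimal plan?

30

Minimum-cost shipments:
  Chico→K: 10 × £7 = £70
  Chico→L: 40 × £4 = £160
  Joplin→L: 45 × £1 = £45
  Ithaca→L: 65 × £1 = £65
Total cost = £340.
Chico ships 50 of its 80, leaving 30.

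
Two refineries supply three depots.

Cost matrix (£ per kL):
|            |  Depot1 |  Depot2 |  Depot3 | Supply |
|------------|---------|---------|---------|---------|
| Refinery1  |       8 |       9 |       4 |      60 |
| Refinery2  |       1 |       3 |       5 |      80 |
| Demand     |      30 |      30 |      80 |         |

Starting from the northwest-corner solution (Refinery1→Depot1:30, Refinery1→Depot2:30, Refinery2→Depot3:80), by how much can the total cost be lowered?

450

Current plan cost = 30·8 + 30·9 + 80·5 = £910.
Optimal plan:
  Refinery1->Depot3: 60 × £4 = £240
  Refinery2->Depot1: 30 × £1 = £30
  Refinery2->Depot2: 30 × £3 = £90
  Refinery2->Depot3: 20 × £5 = £100
Optimal cost = £460.
Saving = 910 − 460 = £450.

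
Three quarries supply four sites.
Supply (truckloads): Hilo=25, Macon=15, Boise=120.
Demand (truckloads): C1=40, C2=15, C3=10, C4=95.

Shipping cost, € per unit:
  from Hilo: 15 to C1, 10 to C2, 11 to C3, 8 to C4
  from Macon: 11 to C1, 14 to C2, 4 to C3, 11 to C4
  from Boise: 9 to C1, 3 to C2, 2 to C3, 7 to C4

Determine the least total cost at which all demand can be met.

1145

One minimum-cost allocation:
  Hilo→C4: 25 × €8 = €200
  Macon→C1: 15 × €11 = €165
  Boise→C1: 25 × €9 = €225
  Boise→C2: 15 × €3 = €45
  Boise→C3: 10 × €2 = €20
  Boise→C4: 70 × €7 = €490
Total = 200 + 165 + 225 + 45 + 20 + 490 = €1145.
(Supply check: Hilo ships 25; Macon ships 15; Boise ships 120.)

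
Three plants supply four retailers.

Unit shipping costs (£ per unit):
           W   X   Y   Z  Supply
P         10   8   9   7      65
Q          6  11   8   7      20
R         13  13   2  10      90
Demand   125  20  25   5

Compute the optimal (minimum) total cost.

1610

An optimal shipping plan:
  P→W: 40 units
  P→X: 20 units
  P→Z: 5 units
  Q→W: 20 units
  R→W: 65 units
  R→Y: 25 units
Total cost = £1610.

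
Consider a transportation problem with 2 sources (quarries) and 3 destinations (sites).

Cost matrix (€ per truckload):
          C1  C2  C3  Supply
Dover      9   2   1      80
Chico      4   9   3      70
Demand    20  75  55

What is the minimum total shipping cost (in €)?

385

Optimal allocation:
  Dover–C2: 75 truckloads
  Dover–C3: 5 truckloads
  Chico–C1: 20 truckloads
  Chico–C3: 50 truckloads
Total cost = €385.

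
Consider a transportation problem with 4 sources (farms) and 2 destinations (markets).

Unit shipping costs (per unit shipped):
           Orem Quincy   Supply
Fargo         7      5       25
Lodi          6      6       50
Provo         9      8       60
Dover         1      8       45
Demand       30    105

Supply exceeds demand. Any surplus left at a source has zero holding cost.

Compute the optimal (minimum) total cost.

695

Optimal allocation:
  Fargo–Quincy: 25 × 5 = 125
  Lodi–Quincy: 50 × 6 = 300
  Provo–Quincy: 30 × 8 = 240
  Dover–Orem: 30 × 1 = 30
Total = 125 + 300 + 240 + 30 = 695.
(Supply check: Fargo ships 25; Lodi ships 50; Provo ships 30; Dover ships 30.)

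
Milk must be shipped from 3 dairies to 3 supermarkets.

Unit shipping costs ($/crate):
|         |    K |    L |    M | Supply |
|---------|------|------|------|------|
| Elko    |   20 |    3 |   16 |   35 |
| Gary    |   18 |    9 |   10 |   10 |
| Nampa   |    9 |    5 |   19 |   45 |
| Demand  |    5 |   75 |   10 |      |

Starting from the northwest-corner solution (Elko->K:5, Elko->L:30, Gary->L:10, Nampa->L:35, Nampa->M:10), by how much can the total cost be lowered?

195

Current plan cost = 5·20 + 30·3 + 10·9 + 35·5 + 10·19 = $645.
Optimal plan:
  Elko to L: 35 × $3 = $105
  Gary to M: 10 × $10 = $100
  Nampa to K: 5 × $9 = $45
  Nampa to L: 40 × $5 = $200
Optimal cost = $450.
Saving = 645 − 450 = $195.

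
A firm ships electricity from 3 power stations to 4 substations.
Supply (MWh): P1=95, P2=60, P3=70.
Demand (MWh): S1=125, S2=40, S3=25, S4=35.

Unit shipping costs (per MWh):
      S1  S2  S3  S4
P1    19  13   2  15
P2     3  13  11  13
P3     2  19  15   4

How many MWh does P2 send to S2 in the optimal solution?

The minimum-cost plan:
  P1 to S2: 40 × 13 = 520
  P1 to S3: 25 × 2 = 50
  P1 to S4: 30 × 15 = 450
  P2 to S1: 60 × 3 = 180
  P3 to S1: 65 × 2 = 130
  P3 to S4: 5 × 4 = 20
Total cost = 1350.
The route P2→S2 is not used.

0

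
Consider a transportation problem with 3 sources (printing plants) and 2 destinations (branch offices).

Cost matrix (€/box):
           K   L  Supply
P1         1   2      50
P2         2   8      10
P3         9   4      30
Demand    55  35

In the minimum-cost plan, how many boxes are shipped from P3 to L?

Optimal shipments:
  P1 to K: 45 boxes
  P1 to L: 5 boxes
  P2 to K: 10 boxes
  P3 to L: 30 boxes
Total cost = €195.
So P3→L carries 30 boxes.

30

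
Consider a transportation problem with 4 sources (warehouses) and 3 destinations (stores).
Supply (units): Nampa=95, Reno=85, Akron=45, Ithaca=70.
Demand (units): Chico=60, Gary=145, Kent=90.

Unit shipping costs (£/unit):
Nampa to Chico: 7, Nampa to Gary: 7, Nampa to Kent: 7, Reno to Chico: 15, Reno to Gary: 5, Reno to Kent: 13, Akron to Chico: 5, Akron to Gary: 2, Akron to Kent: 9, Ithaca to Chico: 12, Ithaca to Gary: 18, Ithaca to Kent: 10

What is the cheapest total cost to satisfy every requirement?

1880

A cheapest plan:
  Nampa–Chico: 60 × £7 = £420
  Nampa–Gary: 15 × £7 = £105
  Nampa–Kent: 20 × £7 = £140
  Reno–Gary: 85 × £5 = £425
  Akron–Gary: 45 × £2 = £90
  Ithaca–Kent: 70 × £10 = £700
Total = 420 + 105 + 140 + 425 + 90 + 700 = £1880.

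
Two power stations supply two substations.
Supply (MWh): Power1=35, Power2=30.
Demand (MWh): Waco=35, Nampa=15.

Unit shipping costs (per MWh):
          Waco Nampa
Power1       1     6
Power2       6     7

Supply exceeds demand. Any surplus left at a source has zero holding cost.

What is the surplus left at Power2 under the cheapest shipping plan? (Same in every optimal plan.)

Minimum-cost shipments:
  Power1->Waco: 35 × 1 = 35
  Power2->Nampa: 15 × 7 = 105
Total cost = 140.
Power2 ships 15 of its 30, leaving 15.

15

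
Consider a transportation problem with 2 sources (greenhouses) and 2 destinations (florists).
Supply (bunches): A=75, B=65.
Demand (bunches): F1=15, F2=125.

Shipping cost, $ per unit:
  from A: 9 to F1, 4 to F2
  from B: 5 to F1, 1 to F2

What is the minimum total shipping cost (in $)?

425

An optimal shipping plan:
  A→F2: 75 bunches
  B→F1: 15 bunches
  B→F2: 50 bunches
Total cost = $425.
(Supply check: A ships 75; B ships 65.)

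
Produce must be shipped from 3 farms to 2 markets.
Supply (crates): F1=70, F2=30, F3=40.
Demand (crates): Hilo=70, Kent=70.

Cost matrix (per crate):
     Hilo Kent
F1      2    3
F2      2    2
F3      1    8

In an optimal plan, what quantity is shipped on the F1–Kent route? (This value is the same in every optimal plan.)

Solving gives:
  F1 to Hilo: 30 crates
  F1 to Kent: 40 crates
  F2 to Kent: 30 crates
  F3 to Hilo: 40 crates
Total cost = 280.
So F1→Kent carries 40 crates.

40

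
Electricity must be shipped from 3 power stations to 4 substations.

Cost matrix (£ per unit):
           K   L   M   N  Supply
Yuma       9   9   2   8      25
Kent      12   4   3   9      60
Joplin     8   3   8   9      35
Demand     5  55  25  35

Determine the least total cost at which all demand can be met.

595

An optimal shipping plan:
  Yuma→N: 25 × £8 = £200
  Kent→L: 25 × £4 = £100
  Kent→M: 25 × £3 = £75
  Kent→N: 10 × £9 = £90
  Joplin→K: 5 × £8 = £40
  Joplin→L: 30 × £3 = £90
Total = 200 + 100 + 75 + 90 + 40 + 90 = £595.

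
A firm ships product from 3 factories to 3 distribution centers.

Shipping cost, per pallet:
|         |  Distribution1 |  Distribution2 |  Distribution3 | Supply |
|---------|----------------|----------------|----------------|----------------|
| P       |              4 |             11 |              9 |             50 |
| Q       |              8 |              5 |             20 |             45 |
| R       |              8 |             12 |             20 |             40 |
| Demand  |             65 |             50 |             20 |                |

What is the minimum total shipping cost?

A cheapest plan:
  P–Distribution1: 30 × 4 = 120
  P–Distribution3: 20 × 9 = 180
  Q–Distribution2: 45 × 5 = 225
  R–Distribution1: 35 × 8 = 280
  R–Distribution2: 5 × 12 = 60
Total = 120 + 180 + 225 + 280 + 60 = 865.
(Supply check: P ships 50; Q ships 45; R ships 40.)

865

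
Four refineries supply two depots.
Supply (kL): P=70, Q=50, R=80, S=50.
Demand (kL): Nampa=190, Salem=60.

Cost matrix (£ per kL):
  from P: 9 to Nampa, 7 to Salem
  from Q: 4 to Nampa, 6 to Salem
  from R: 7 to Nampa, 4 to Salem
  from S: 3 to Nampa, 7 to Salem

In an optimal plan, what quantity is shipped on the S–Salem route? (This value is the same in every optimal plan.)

0

Optimal shipments:
  P to Nampa: 70 kL
  Q to Nampa: 50 kL
  R to Nampa: 20 kL
  R to Salem: 60 kL
  S to Nampa: 50 kL
Total cost = £1360.
The route S→Salem is not used.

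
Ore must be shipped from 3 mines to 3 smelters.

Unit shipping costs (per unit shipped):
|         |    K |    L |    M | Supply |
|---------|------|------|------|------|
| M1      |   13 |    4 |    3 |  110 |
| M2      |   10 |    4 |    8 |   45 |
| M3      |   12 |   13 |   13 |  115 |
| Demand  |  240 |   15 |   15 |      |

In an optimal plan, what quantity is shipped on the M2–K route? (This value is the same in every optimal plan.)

Solving gives:
  M1→K: 80 × 13 = 1040
  M1→L: 15 × 4 = 60
  M1→M: 15 × 3 = 45
  M2→K: 45 × 10 = 450
  M3→K: 115 × 12 = 1380
Total cost = 2975.
So M2→K carries 45 tons.

45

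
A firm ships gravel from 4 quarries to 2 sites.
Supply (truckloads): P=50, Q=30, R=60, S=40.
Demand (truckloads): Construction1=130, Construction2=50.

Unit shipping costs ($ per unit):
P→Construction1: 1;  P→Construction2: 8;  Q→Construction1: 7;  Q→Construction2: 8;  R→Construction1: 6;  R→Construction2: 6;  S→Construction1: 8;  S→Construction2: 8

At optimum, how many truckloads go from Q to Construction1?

Solving gives:
  P->Construction1: 50 × $1 = $50
  Q->Construction1: 30 × $7 = $210
  R->Construction1: 10 × $6 = $60
  R->Construction2: 50 × $6 = $300
  S->Construction1: 40 × $8 = $320
Total cost = $940.
So Q→Construction1 carries 30 truckloads.

30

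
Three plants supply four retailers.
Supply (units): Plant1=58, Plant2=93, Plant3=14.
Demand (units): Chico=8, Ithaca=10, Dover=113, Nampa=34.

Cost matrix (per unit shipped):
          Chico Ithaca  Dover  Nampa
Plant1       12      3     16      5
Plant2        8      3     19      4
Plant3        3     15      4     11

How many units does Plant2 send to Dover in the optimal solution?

The minimum-cost plan:
  Plant1–Dover: 58 × 16 = 928
  Plant2–Chico: 8 × 8 = 64
  Plant2–Ithaca: 10 × 3 = 30
  Plant2–Dover: 41 × 19 = 779
  Plant2–Nampa: 34 × 4 = 136
  Plant3–Dover: 14 × 4 = 56
Total cost = 1993.
So Plant2→Dover carries 41 units.

41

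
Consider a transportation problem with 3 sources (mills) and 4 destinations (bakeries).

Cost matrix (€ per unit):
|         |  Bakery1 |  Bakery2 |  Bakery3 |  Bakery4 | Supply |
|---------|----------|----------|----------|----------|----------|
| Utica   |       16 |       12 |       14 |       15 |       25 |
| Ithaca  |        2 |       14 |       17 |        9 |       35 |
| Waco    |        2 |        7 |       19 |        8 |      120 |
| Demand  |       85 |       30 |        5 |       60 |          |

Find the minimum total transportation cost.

A cheapest plan:
  Utica–Bakery2: 20 × €12 = €240
  Utica–Bakery3: 5 × €14 = €70
  Ithaca–Bakery1: 35 × €2 = €70
  Waco–Bakery1: 50 × €2 = €100
  Waco–Bakery2: 10 × €7 = €70
  Waco–Bakery4: 60 × €8 = €480
Total = 240 + 70 + 70 + 100 + 70 + 480 = €1030.
(Supply check: Utica ships 25; Ithaca ships 35; Waco ships 120.)

1030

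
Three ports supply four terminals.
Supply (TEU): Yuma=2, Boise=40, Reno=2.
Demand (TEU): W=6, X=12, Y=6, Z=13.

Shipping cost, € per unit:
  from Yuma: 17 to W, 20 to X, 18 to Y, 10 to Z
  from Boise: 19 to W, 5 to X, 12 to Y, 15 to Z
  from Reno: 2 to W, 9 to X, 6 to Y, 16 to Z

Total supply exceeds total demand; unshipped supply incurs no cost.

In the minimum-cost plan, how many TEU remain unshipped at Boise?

7

An optimal plan:
  Yuma->Z: 2 × €10 = €20
  Boise->W: 4 × €19 = €76
  Boise->X: 12 × €5 = €60
  Boise->Y: 6 × €12 = €72
  Boise->Z: 11 × €15 = €165
  Reno->W: 2 × €2 = €4
Total cost = €397.
Boise ships 33 of its 40, leaving 7.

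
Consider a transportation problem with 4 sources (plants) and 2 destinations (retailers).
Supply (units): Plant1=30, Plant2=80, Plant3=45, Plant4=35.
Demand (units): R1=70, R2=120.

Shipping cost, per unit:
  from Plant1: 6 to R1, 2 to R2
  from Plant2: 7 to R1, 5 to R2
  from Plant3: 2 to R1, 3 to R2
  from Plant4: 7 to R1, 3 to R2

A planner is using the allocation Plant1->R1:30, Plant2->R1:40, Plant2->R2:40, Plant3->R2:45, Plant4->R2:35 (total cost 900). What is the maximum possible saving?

195

Current plan cost = 30·6 + 40·7 + 40·5 + 45·3 + 35·3 = 900.
Optimal plan:
  Plant1->R2: 30 × 2 = 60
  Plant2->R1: 25 × 7 = 175
  Plant2->R2: 55 × 5 = 275
  Plant3->R1: 45 × 2 = 90
  Plant4->R2: 35 × 3 = 105
Optimal cost = 705.
Saving = 900 − 705 = 195.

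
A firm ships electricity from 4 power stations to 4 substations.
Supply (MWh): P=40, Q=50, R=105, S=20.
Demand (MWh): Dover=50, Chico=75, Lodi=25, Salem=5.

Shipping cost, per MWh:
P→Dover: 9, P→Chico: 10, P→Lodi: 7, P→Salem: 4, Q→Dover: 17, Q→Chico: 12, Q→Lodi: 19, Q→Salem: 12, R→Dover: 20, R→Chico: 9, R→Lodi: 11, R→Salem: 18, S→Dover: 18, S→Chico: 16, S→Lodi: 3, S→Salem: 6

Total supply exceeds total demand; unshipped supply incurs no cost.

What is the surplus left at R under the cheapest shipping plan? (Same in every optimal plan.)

25

An optimal plan:
  P to Dover: 40 MWh
  Q to Dover: 10 MWh
  Q to Salem: 5 MWh
  R to Chico: 75 MWh
  R to Lodi: 5 MWh
  S to Lodi: 20 MWh
Total cost = 1380.
R ships 80 of its 105, leaving 25.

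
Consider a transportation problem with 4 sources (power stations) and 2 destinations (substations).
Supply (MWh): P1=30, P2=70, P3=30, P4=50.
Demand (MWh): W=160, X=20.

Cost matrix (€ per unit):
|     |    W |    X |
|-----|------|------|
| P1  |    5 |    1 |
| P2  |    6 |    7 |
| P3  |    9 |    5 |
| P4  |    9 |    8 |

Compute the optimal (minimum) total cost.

Optimal allocation:
  P1–W: 10 MWh
  P1–X: 20 MWh
  P2–W: 70 MWh
  P3–W: 30 MWh
  P4–W: 50 MWh
Total cost = €1210.

1210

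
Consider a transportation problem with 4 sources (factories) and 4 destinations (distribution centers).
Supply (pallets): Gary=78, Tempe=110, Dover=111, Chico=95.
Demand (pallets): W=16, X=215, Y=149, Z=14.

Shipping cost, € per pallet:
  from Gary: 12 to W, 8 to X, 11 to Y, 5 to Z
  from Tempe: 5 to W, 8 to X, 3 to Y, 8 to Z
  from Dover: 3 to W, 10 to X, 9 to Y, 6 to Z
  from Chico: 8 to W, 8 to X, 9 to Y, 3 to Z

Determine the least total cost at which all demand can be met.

Optimal allocation:
  Gary->X: 78 × €8 = €624
  Tempe->Y: 110 × €3 = €330
  Dover->W: 16 × €3 = €48
  Dover->X: 56 × €10 = €560
  Dover->Y: 39 × €9 = €351
  Chico->X: 81 × €8 = €648
  Chico->Z: 14 × €3 = €42
Total = 624 + 330 + 48 + 560 + 351 + 648 + 42 = €2603.

2603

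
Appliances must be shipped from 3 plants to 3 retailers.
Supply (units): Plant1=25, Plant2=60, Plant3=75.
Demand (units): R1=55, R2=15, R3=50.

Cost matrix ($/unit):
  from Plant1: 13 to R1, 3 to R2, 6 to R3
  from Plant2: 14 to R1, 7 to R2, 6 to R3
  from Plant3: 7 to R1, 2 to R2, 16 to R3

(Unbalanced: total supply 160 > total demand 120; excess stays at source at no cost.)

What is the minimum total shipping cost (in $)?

One minimum-cost allocation:
  Plant2→R3: 50 × $6 = $300
  Plant3→R1: 55 × $7 = $385
  Plant3→R2: 15 × $2 = $30
Total = 300 + 385 + 30 = $715.
(Supply check: Plant1 ships 0; Plant2 ships 50; Plant3 ships 70.)

715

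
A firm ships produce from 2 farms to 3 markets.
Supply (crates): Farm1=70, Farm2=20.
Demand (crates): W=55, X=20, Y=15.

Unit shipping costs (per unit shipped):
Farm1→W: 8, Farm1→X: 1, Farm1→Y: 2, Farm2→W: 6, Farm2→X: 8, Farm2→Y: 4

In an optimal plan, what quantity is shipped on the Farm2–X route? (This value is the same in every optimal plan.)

0

Optimal shipments:
  Farm1 to W: 35 × 8 = 280
  Farm1 to X: 20 × 1 = 20
  Farm1 to Y: 15 × 2 = 30
  Farm2 to W: 20 × 6 = 120
Total cost = 450.
The route Farm2→X is not used.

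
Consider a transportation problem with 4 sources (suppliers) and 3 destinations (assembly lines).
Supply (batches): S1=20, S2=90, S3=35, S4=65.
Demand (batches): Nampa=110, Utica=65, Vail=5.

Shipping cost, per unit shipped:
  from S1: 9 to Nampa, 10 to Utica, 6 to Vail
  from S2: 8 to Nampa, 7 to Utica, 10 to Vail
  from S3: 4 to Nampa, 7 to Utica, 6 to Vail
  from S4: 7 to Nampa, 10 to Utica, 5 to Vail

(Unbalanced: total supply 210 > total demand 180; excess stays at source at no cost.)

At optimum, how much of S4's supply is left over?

0

Minimum-cost shipments:
  S2 to Nampa: 15 × 8 = 120
  S2 to Utica: 65 × 7 = 455
  S3 to Nampa: 35 × 4 = 140
  S4 to Nampa: 60 × 7 = 420
  S4 to Vail: 5 × 5 = 25
Total cost = 1160.
S4 ships 65 of its 65, leaving 0.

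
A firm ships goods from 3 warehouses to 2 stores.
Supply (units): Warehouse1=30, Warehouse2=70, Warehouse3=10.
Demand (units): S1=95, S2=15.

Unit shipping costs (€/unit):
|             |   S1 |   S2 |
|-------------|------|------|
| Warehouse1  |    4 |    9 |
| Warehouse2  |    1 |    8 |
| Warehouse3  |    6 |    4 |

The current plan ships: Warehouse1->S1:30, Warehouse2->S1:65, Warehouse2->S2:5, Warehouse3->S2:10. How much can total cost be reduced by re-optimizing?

Current plan cost = 30·4 + 65·1 + 5·8 + 10·4 = €265.
Optimal plan:
  Warehouse1->S1: 25 × €4 = €100
  Warehouse1->S2: 5 × €9 = €45
  Warehouse2->S1: 70 × €1 = €70
  Warehouse3->S2: 10 × €4 = €40
Optimal cost = €255.
Saving = 265 − 255 = €10.

10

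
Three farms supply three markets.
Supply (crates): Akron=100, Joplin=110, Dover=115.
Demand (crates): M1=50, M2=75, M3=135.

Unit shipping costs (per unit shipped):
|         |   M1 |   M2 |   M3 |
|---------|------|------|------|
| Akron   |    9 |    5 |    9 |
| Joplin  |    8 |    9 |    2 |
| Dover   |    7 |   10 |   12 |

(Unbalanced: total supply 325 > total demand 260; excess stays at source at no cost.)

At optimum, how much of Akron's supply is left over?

An optimal plan:
  Akron→M2: 75 × 5 = 375
  Akron→M3: 25 × 9 = 225
  Joplin→M3: 110 × 2 = 220
  Dover→M1: 50 × 7 = 350
Total cost = 1170.
Akron ships 100 of its 100, leaving 0.

0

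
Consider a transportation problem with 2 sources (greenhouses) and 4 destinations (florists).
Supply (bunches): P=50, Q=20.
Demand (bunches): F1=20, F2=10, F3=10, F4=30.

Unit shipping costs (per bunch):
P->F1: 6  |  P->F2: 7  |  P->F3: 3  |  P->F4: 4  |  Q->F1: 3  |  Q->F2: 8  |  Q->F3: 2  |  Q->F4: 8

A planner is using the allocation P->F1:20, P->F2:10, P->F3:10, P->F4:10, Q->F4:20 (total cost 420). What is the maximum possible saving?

140

Current plan cost = 20·6 + 10·7 + 10·3 + 10·4 + 20·8 = 420.
Optimal plan:
  P–F2: 10 × 7 = 70
  P–F3: 10 × 3 = 30
  P–F4: 30 × 4 = 120
  Q–F1: 20 × 3 = 60
Optimal cost = 280.
Saving = 420 − 280 = 140.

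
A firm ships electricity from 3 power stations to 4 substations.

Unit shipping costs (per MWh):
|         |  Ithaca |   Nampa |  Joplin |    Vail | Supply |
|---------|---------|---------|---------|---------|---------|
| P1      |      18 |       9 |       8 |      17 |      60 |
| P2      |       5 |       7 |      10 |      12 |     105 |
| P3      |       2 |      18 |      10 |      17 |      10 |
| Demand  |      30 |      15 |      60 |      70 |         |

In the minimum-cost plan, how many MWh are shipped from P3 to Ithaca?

10

Solving gives:
  P1 to Joplin: 60 × 8 = 480
  P2 to Ithaca: 20 × 5 = 100
  P2 to Nampa: 15 × 7 = 105
  P2 to Vail: 70 × 12 = 840
  P3 to Ithaca: 10 × 2 = 20
Total cost = 1545.
So P3→Ithaca carries 10 MWh.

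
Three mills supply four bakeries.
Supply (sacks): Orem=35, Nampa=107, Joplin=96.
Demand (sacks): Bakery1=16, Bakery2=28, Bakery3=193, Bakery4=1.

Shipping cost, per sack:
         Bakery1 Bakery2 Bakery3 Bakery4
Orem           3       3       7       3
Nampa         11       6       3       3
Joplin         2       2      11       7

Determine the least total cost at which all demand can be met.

An optimal shipping plan:
  Orem to Bakery3: 34 × 7 = 238
  Orem to Bakery4: 1 × 3 = 3
  Nampa to Bakery3: 107 × 3 = 321
  Joplin to Bakery1: 16 × 2 = 32
  Joplin to Bakery2: 28 × 2 = 56
  Joplin to Bakery3: 52 × 11 = 572
Total = 238 + 3 + 321 + 32 + 56 + 572 = 1222.
(Supply check: Orem ships 35; Nampa ships 107; Joplin ships 96.)

1222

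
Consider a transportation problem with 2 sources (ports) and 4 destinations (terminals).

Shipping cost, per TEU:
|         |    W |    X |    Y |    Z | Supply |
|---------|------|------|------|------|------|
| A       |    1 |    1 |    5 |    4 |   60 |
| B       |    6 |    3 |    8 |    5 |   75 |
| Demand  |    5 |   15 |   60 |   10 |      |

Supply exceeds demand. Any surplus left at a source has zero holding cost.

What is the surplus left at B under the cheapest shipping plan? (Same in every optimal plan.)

An optimal plan:
  A–W: 5 × 1 = 5
  A–Y: 55 × 5 = 275
  B–X: 15 × 3 = 45
  B–Y: 5 × 8 = 40
  B–Z: 10 × 5 = 50
Total cost = 415.
B ships 30 of its 75, leaving 45.

45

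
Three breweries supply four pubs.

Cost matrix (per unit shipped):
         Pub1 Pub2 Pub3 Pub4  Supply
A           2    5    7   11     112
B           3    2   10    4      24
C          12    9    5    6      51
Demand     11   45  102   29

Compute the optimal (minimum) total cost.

An optimal shipping plan:
  A->Pub1: 11 kegs
  A->Pub2: 45 kegs
  A->Pub3: 56 kegs
  B->Pub4: 24 kegs
  C->Pub3: 46 kegs
  C->Pub4: 5 kegs
Total cost = 995.

995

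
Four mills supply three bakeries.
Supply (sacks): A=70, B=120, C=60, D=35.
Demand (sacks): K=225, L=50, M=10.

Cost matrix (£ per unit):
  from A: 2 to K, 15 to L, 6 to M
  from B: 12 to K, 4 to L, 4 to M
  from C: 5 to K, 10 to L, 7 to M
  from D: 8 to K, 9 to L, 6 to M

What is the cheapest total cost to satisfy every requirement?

An optimal shipping plan:
  A->K: 70 sacks
  B->K: 60 sacks
  B->L: 50 sacks
  B->M: 10 sacks
  C->K: 60 sacks
  D->K: 35 sacks
Total cost = £1680.

1680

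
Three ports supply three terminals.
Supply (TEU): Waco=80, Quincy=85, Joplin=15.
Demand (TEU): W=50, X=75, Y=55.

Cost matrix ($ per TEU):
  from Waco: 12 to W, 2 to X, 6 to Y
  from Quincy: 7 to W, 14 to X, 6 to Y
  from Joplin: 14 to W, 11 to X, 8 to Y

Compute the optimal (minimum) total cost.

860

A cheapest plan:
  Waco–X: 75 × $2 = $150
  Waco–Y: 5 × $6 = $30
  Quincy–W: 50 × $7 = $350
  Quincy–Y: 35 × $6 = $210
  Joplin–Y: 15 × $8 = $120
Total = 150 + 30 + 350 + 210 + 120 = $860.
(Supply check: Waco ships 80; Quincy ships 85; Joplin ships 15.)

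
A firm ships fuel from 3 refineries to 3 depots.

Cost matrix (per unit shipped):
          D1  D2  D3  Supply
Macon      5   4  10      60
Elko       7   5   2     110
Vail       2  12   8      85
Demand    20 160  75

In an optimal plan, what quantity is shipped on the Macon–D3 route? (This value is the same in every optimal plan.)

Optimal shipments:
  Macon→D2: 60 × 4 = 240
  Elko→D2: 100 × 5 = 500
  Elko→D3: 10 × 2 = 20
  Vail→D1: 20 × 2 = 40
  Vail→D3: 65 × 8 = 520
Total cost = 1320.
The route Macon→D3 is not used.

0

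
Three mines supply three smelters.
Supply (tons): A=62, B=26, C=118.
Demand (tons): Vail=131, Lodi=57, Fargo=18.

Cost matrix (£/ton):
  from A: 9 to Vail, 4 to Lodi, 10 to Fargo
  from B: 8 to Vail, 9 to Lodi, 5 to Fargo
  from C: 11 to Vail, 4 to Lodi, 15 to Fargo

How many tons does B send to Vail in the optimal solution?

8

Optimal shipments:
  A to Vail: 62 × £9 = £558
  B to Vail: 8 × £8 = £64
  B to Fargo: 18 × £5 = £90
  C to Vail: 61 × £11 = £671
  C to Lodi: 57 × £4 = £228
Total cost = £1611.
So B→Vail carries 8 tons.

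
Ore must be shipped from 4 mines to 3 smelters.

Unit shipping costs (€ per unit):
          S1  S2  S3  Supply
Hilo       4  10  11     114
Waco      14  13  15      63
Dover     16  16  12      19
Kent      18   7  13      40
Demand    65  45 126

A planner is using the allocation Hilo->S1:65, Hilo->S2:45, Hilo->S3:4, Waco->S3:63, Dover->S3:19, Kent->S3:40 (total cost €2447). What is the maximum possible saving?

205

Current plan cost = 65·4 + 45·10 + 4·11 + 63·15 + 19·12 + 40·13 = €2447.
Optimal plan:
  Hilo to S1: 65 tons
  Hilo to S3: 49 tons
  Waco to S2: 5 tons
  Waco to S3: 58 tons
  Dover to S3: 19 tons
  Kent to S2: 40 tons
Optimal cost = €2242.
Saving = 2447 − 2242 = €205.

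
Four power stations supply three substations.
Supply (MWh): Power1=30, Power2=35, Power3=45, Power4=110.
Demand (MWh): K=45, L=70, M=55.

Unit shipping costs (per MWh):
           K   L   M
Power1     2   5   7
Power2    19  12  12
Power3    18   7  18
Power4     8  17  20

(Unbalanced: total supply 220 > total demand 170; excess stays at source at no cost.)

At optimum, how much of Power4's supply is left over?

50

Minimum-cost shipments:
  Power1->L: 10 MWh
  Power1->M: 20 MWh
  Power2->M: 35 MWh
  Power3->L: 45 MWh
  Power4->K: 45 MWh
  Power4->L: 15 MWh
Total cost = 1540.
Power4 ships 60 of its 110, leaving 50.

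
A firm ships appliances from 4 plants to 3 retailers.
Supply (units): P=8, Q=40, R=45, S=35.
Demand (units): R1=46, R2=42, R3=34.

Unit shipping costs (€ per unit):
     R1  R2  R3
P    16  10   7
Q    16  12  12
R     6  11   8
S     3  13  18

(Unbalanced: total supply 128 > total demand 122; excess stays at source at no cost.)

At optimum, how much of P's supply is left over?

An optimal plan:
  P to R2: 8 units
  Q to R2: 34 units
  R to R1: 11 units
  R to R3: 34 units
  S to R1: 35 units
Total cost = €931.
P ships 8 of its 8, leaving 0.

0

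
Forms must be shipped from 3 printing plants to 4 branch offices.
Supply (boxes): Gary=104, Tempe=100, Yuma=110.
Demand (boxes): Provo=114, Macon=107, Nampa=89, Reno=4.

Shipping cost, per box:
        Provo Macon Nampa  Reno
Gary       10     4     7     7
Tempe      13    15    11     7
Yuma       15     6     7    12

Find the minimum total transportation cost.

One minimum-cost allocation:
  Gary to Provo: 18 × 10 = 180
  Gary to Macon: 86 × 4 = 344
  Tempe to Provo: 96 × 13 = 1248
  Tempe to Reno: 4 × 7 = 28
  Yuma to Macon: 21 × 6 = 126
  Yuma to Nampa: 89 × 7 = 623
Total = 180 + 344 + 1248 + 28 + 126 + 623 = 2549.

2549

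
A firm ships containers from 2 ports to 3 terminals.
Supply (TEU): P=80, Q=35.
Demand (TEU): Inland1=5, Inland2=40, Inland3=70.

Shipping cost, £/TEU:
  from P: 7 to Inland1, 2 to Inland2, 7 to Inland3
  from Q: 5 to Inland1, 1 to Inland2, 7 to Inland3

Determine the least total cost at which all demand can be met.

One minimum-cost allocation:
  P->Inland2: 10 × £2 = £20
  P->Inland3: 70 × £7 = £490
  Q->Inland1: 5 × £5 = £25
  Q->Inland2: 30 × £1 = £30
Total = 20 + 490 + 25 + 30 = £565.

565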